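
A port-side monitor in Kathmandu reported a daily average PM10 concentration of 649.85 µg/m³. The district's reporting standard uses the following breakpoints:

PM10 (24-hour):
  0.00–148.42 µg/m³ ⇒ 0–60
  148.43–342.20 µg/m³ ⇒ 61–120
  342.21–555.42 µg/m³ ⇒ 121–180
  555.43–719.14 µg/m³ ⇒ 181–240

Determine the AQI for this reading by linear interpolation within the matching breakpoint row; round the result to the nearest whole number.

PM10: 649.85 lies in 555.43–719.14, so I_lo=181, I_hi=240, C_lo=555.43, C_hi=719.14.
(240−181)/(719.14−555.43) × (649.85−555.43) + 181 = 59/163.71 × 94.42 + 181 ≈ 215.03 → 215.

215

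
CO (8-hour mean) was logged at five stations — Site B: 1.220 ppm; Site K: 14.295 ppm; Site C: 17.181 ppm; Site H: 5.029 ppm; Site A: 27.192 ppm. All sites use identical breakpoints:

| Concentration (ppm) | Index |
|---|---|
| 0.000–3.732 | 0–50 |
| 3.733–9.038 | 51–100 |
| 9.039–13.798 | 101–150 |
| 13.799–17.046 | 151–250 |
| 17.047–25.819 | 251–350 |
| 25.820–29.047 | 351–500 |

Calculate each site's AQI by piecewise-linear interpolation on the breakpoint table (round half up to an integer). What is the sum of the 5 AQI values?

Site B 1.220: bracket 0.000–3.732 → index 0–50; slope 50/3.732, offset 1.220.
AQI = 0 + 50/3.732·1.220 ≈ 16.35 ⇒ 16.
Site K 14.295: bracket 13.799–17.046 → index 151–250; slope 99/3.247, offset 0.496.
AQI = 151 + 99/3.247·0.496 ≈ 166.12 ⇒ 166.
Site C: 17.181 lies in 17.047–25.819, so I_lo=251, I_hi=350, C_lo=17.047, C_hi=25.819.
(350−251)/(25.819−17.047) × (17.181−17.047) + 251 = 99/8.772 × 0.134 + 251 ≈ 252.51 → 253.
Site H: 5.029 lies in 3.733–9.038, so I_lo=51, I_hi=100, C_lo=3.733, C_hi=9.038.
(100−51)/(9.038−3.733) × (5.029−3.733) + 51 = 49/5.305 × 1.296 + 51 ≈ 62.97 → 63.
Site A: 27.192 lies in 25.820–29.047, so I_lo=351, I_hi=500, C_lo=25.820, C_hi=29.047.
(500−351)/(29.047−25.820) × (27.192−25.820) + 351 = 149/3.227 × 1.372 + 351 ≈ 414.35 → 414.
AQIs: Site B=16, Site K=166, Site C=253, Site H=63, Site A=414. Sum = 16 + 166 + 253 + 63 + 414 = 912.

912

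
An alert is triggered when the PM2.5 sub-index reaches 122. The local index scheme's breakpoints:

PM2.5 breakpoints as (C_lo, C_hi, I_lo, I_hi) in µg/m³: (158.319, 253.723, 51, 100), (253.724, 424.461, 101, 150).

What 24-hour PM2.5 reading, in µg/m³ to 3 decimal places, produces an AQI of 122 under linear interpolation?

326.897

AQI 122 lies in the 101–150 band, which corresponds to 253.724–424.461 µg/m³.
C = 253.724 + (122−101)×(424.461−253.724)/(150−101) = 253.724 + 21×170.737/49 ≈ 326.89700 µg/m³ → 326.897 µg/m³ to 3 dp.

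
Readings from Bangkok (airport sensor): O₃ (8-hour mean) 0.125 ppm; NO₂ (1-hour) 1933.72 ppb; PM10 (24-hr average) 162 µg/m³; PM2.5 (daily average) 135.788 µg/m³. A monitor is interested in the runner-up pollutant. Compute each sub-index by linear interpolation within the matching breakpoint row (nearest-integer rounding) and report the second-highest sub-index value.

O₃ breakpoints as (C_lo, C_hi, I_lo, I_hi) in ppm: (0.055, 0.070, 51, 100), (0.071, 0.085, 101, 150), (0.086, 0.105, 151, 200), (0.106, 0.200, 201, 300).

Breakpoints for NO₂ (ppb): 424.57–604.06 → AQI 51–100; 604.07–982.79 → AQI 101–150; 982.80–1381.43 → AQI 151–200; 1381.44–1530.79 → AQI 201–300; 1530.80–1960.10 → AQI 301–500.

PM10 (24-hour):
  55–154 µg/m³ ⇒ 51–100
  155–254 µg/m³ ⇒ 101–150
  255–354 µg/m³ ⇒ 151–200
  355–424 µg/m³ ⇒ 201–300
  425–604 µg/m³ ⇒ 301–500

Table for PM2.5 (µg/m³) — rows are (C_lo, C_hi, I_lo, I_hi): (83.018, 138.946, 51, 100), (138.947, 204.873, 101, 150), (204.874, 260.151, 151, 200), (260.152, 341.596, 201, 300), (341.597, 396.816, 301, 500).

O₃: 0.125 ∈ [0.106, 0.200] ↔ index [201, 300].
201 + (0.125−0.106)·(300−201)/(0.200−0.106) = 201 + 0.019·99/0.094 ≈ 221.01, so AQI = 221.
NO₂: 1933.72 ∈ [1530.80, 1960.10] ↔ index [301, 500].
301 + (1933.72−1530.80)·(500−301)/(1960.10−1530.80) = 301 + 402.92·199/429.30 ≈ 487.77, so AQI = 488.
PM10 162: bracket 155–254 → index 101–150; slope 49/99, offset 7.
AQI = 101 + 49/99·7 ≈ 104.46 ⇒ 104.
PM2.5 135.788: bracket 83.018–138.946 → index 51–100; slope 49/55.928, offset 52.770.
AQI = 51 + 49/55.928·52.770 ≈ 97.23 ⇒ 97.
Sub-indices: O₃→221, NO₂→488, PM10→104, PM2.5→97. Ranked high→low: 488, 221, 104, 97. Second-highest sub-index = 221.

221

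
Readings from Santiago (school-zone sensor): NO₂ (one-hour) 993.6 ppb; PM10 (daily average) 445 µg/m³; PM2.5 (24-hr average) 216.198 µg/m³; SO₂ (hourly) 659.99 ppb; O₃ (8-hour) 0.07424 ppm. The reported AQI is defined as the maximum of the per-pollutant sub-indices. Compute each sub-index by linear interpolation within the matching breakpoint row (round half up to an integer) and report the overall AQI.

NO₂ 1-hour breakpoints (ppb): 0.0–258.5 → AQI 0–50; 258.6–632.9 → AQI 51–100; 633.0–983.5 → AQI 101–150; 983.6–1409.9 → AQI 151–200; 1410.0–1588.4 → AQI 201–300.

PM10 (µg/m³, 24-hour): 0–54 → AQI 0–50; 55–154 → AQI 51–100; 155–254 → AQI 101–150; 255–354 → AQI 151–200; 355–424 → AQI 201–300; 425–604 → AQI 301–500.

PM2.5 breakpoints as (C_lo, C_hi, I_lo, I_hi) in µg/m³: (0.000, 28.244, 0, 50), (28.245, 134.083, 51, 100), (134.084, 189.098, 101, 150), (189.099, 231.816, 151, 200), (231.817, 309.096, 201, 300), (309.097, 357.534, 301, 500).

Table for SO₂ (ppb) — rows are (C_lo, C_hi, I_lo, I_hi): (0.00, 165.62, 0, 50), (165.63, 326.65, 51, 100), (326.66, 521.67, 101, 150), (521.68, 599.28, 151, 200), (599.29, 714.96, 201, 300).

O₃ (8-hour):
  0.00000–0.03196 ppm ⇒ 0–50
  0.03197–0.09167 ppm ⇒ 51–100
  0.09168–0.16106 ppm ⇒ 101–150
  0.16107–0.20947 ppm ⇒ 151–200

323

NO₂: row 983.6–1409.9 (AQI 151–200). (200−151)·(993.6−983.6)/(1409.9−983.6) + 151 = 49·10.0/426.3 + 151 ≈ 152.15 → 152.
PM10 445: bracket 425–604 → index 301–500; slope 199/179, offset 20.
AQI = 301 + 199/179·20 ≈ 323.23 ⇒ 323.
PM2.5: row 189.099–231.816 (AQI 151–200). (200−151)·(216.198−189.099)/(231.816−189.099) + 151 = 49·27.099/42.717 + 151 ≈ 182.08 → 182.
SO₂: 659.99 ∈ [599.29, 714.96] ↔ index [201, 300].
201 + (659.99−599.29)·(300−201)/(714.96−599.29) = 201 + 60.70·99/115.67 ≈ 252.95, so AQI = 253.
O₃ 0.07424: bracket 0.03197–0.09167 → index 51–100; slope 49/0.05970, offset 0.04227.
AQI = 51 + 49/0.05970·0.04227 ≈ 85.69 ⇒ 86.
Sub-indices: NO₂→152, PM10→323, PM2.5→182, SO₂→253, O₃→86. Overall AQI = max = 323; dominant pollutant is PM10.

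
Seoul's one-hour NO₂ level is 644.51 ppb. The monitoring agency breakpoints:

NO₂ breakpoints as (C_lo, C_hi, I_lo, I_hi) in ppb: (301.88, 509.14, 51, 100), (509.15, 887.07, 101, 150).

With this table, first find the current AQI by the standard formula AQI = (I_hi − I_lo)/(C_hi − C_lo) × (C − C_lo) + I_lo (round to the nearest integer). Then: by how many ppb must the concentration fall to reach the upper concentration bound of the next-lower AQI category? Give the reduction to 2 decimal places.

NO₂ 644.51: bracket 509.15–887.07 → index 101–150; slope 49/377.92, offset 135.36.
AQI = 101 + 49/377.92·135.36 ≈ 118.55 ⇒ 119.
Current AQI 119 is in the Unhealthy for Sensitive Groups range (101–150). The next-lower category tops out at AQI 100, whose upper concentration bound is 509.14 ppb.
Reduction needed = 644.51 − 509.14 = 135.37 ppb.

135.37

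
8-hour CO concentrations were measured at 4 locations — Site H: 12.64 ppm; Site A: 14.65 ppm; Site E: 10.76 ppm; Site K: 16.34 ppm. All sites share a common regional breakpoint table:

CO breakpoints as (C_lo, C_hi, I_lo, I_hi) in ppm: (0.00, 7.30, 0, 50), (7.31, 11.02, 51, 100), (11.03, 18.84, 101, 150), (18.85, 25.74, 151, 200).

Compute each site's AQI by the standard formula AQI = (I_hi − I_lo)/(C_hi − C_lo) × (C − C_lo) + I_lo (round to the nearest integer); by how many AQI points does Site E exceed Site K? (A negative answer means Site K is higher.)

Site H: 12.64 ∈ [11.03, 18.84] ↔ index [101, 150].
101 + (12.64−11.03)·(150−101)/(18.84−11.03) = 101 + 1.61·49/7.81 ≈ 111.10, so AQI = 111.
Site A 14.65: bracket 11.03–18.84 → index 101–150; slope 49/7.81, offset 3.62.
AQI = 101 + 49/7.81·3.62 ≈ 123.71 ⇒ 124.
Site E: row 7.31–11.02 (AQI 51–100). (100−51)·(10.76−7.31)/(11.02−7.31) + 51 = 49·3.45/3.71 + 51 ≈ 96.57 → 97.
Site K: row 11.03–18.84 (AQI 101–150). (150−101)·(16.34−11.03)/(18.84−11.03) + 101 = 49·5.31/7.81 + 101 ≈ 134.31 → 134.
AQIs: Site H=111, Site A=124, Site E=97, Site K=134. Site E (97) − Site K (134) = -37.

-37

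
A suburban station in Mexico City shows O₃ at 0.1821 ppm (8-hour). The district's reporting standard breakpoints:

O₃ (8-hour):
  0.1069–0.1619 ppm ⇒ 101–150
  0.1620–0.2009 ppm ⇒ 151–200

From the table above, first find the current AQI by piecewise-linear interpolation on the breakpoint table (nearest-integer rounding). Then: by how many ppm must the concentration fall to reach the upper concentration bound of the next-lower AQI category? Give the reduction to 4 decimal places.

O₃: row 0.1620–0.2009 (AQI 151–200). (200−151)·(0.1821−0.1620)/(0.2009−0.1620) + 151 = 49·0.0201/0.0389 + 151 ≈ 176.32 → 176.
Current AQI 176 is in the Unhealthy range (151–200). The next-lower category tops out at AQI 150, whose upper concentration bound is 0.1619 ppm.
Reduction needed = 0.1821 − 0.1619 = 0.0202 ppm.

0.0202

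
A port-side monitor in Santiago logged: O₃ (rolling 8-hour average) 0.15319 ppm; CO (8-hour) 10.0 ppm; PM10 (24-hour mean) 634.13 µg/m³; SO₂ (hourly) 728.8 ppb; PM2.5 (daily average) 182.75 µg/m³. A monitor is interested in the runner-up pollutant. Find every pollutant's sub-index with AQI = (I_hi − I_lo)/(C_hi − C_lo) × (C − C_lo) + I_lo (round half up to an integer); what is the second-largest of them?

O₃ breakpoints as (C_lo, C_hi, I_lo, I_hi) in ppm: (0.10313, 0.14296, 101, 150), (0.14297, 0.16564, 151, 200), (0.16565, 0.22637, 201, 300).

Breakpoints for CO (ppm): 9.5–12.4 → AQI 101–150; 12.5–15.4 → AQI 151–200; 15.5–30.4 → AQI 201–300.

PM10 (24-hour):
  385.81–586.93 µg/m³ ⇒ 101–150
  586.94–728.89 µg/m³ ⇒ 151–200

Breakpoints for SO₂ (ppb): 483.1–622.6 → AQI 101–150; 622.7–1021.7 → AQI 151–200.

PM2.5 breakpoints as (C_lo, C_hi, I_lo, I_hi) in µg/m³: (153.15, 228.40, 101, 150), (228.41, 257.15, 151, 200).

167

O₃: 0.15319 lies in 0.14297–0.16564, so I_lo=151, I_hi=200, C_lo=0.14297, C_hi=0.16564.
(200−151)/(0.16564−0.14297) × (0.15319−0.14297) + 151 = 49/0.02267 × 0.01022 + 151 ≈ 173.09 → 173.
CO: row 9.5–12.4 (AQI 101–150). (150−101)·(10.0−9.5)/(12.4−9.5) + 101 = 49·0.5/2.9 + 101 ≈ 109.45 → 109.
PM10: 634.13 ∈ [586.94, 728.89] ↔ index [151, 200].
151 + (634.13−586.94)·(200−151)/(728.89−586.94) = 151 + 47.19·49/141.95 ≈ 167.29, so AQI = 167.
SO₂ 728.8: bracket 622.7–1021.7 → index 151–200; slope 49/399.0, offset 106.1.
AQI = 151 + 49/399.0·106.1 ≈ 164.03 ⇒ 164.
PM2.5 182.75: bracket 153.15–228.40 → index 101–150; slope 49/75.25, offset 29.60.
AQI = 101 + 49/75.25·29.60 ≈ 120.27 ⇒ 120.
Sub-indices: O₃→173, CO→109, PM10→167, SO₂→164, PM2.5→120. Ranked high→low: 173, 167, 164, 120, 109. Second-highest sub-index = 167.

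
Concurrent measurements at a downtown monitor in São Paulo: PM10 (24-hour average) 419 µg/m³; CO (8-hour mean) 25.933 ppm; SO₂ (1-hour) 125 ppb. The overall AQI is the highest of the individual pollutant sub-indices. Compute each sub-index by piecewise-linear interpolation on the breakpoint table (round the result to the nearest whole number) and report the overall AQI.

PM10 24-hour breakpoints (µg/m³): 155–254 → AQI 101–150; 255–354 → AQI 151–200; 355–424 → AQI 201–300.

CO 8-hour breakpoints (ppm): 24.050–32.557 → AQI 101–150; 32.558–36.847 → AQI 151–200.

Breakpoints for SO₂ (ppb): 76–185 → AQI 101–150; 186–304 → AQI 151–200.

PM10: 419 lies in 355–424, so I_lo=201, I_hi=300, C_lo=355, C_hi=424.
(300−201)/(424−355) × (419−355) + 201 = 99/69 × 64 + 201 ≈ 292.83 → 293.
CO: 25.933 lies in 24.050–32.557, so I_lo=101, I_hi=150, C_lo=24.050, C_hi=32.557.
(150−101)/(32.557−24.050) × (25.933−24.050) + 101 = 49/8.507 × 1.883 + 101 ≈ 111.85 → 112.
SO₂ 125: bracket 76–185 → index 101–150; slope 49/109, offset 49.
AQI = 101 + 49/109·49 ≈ 123.03 ⇒ 123.
Sub-indices: PM10→293, CO→112, SO₂→123. Overall AQI = max = 293; dominant pollutant is PM10.
AQI 293: Very Unhealthy.

293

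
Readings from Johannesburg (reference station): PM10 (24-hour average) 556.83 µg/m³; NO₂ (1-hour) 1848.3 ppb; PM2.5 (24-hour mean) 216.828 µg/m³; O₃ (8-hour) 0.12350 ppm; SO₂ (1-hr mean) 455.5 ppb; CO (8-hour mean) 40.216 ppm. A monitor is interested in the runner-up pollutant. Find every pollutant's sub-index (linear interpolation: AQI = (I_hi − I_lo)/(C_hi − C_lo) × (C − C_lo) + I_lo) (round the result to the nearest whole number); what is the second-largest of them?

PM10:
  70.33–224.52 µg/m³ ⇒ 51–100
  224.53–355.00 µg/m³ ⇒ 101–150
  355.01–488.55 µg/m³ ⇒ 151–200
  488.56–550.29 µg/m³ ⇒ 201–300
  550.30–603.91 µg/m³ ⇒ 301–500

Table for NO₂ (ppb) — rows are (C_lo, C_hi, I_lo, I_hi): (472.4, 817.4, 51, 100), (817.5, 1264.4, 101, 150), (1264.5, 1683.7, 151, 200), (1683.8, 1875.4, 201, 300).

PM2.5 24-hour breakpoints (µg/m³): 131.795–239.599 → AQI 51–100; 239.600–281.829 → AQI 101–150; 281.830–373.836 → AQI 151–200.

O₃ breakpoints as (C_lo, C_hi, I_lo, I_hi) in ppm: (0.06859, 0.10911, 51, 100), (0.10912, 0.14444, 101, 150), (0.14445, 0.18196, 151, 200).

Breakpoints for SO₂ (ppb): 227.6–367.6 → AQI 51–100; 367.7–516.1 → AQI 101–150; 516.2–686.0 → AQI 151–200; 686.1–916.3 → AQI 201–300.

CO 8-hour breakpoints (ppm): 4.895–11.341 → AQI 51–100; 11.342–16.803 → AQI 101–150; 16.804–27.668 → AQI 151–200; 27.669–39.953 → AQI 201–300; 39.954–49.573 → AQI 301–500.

PM10 556.83: bracket 550.30–603.91 → index 301–500; slope 199/53.61, offset 6.53.
AQI = 301 + 199/53.61·6.53 ≈ 325.24 ⇒ 325.
NO₂: row 1683.8–1875.4 (AQI 201–300). (300−201)·(1848.3−1683.8)/(1875.4−1683.8) + 201 = 99·164.5/191.6 + 201 ≈ 286.00 → 286.
PM2.5: row 131.795–239.599 (AQI 51–100). (100−51)·(216.828−131.795)/(239.599−131.795) + 51 = 49·85.033/107.804 + 51 ≈ 89.65 → 90.
O₃: 0.12350 ∈ [0.10912, 0.14444] ↔ index [101, 150].
101 + (0.12350−0.10912)·(150−101)/(0.14444−0.10912) = 101 + 0.01438·49/0.03532 ≈ 120.95, so AQI = 121.
SO₂ 455.5: bracket 367.7–516.1 → index 101–150; slope 49/148.4, offset 87.8.
AQI = 101 + 49/148.4·87.8 ≈ 129.99 ⇒ 130.
CO 40.216: bracket 39.954–49.573 → index 301–500; slope 199/9.619, offset 0.262.
AQI = 301 + 199/9.619·0.262 ≈ 306.42 ⇒ 306.
Sub-indices: PM10→325, NO₂→286, PM2.5→90, O₃→121, SO₂→130, CO→306. Ranked high→low: 325, 306, 286, 130, 121, 90. Second-highest sub-index = 306.

306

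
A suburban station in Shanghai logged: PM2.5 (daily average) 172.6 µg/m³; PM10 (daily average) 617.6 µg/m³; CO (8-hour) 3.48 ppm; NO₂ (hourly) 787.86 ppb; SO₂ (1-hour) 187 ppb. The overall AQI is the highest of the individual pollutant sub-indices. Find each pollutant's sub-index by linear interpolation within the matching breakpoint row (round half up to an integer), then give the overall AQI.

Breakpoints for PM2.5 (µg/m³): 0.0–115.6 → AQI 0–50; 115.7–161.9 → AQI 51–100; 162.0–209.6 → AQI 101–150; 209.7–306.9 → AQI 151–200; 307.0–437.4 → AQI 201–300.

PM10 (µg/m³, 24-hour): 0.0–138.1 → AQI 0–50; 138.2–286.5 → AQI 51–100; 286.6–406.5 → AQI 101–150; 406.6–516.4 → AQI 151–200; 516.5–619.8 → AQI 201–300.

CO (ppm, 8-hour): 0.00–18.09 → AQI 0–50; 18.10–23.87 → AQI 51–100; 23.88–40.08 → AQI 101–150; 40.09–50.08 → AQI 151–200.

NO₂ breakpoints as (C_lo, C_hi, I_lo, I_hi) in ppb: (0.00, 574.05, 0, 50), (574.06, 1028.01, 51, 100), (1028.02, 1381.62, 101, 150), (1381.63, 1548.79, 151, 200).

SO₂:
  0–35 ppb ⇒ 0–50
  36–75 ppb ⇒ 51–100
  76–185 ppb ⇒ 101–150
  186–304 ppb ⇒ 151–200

298

PM2.5: row 162.0–209.6 (AQI 101–150). (150−101)·(172.6−162.0)/(209.6−162.0) + 101 = 49·10.6/47.6 + 101 ≈ 111.91 → 112.
PM10 617.6: bracket 516.5–619.8 → index 201–300; slope 99/103.3, offset 101.1.
AQI = 201 + 99/103.3·101.1 ≈ 297.89 ⇒ 298.
CO: 3.48 lies in 0.00–18.09, so I_lo=0, I_hi=50, C_lo=0.00, C_hi=18.09.
(50−0)/(18.09−0.00) × (3.48−0.00) + 0 = 50/18.09 × 3.48 + 0 ≈ 9.62 → 10.
NO₂: 787.86 ∈ [574.06, 1028.01] ↔ index [51, 100].
51 + (787.86−574.06)·(100−51)/(1028.01−574.06) = 51 + 213.80·49/453.95 ≈ 74.08, so AQI = 74.
SO₂: 187 lies in 186–304, so I_lo=151, I_hi=200, C_lo=186, C_hi=304.
(200−151)/(304−186) × (187−186) + 151 = 49/118 × 1 + 151 ≈ 151.42 → 151.
Sub-indices: PM2.5→112, PM10→298, CO→10, NO₂→74, SO₂→151. Overall AQI = max = 298; dominant pollutant is PM10.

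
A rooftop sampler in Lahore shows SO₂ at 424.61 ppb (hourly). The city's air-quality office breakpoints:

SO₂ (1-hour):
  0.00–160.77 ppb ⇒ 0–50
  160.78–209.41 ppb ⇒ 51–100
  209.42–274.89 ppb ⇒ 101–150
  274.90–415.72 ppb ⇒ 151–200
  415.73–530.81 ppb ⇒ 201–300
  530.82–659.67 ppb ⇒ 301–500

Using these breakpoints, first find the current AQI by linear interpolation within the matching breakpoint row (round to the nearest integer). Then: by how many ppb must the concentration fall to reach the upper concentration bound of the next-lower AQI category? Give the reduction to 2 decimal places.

SO₂: row 415.73–530.81 (AQI 201–300). (300−201)·(424.61−415.73)/(530.81−415.73) + 201 = 99·8.88/115.08 + 201 ≈ 208.64 → 209.
Current AQI 209 is in the Very Unhealthy range (201–300). The next-lower category tops out at AQI 200, whose upper concentration bound is 415.72 ppb.
Reduction needed = 424.61 − 415.72 = 8.89 ppb.

8.89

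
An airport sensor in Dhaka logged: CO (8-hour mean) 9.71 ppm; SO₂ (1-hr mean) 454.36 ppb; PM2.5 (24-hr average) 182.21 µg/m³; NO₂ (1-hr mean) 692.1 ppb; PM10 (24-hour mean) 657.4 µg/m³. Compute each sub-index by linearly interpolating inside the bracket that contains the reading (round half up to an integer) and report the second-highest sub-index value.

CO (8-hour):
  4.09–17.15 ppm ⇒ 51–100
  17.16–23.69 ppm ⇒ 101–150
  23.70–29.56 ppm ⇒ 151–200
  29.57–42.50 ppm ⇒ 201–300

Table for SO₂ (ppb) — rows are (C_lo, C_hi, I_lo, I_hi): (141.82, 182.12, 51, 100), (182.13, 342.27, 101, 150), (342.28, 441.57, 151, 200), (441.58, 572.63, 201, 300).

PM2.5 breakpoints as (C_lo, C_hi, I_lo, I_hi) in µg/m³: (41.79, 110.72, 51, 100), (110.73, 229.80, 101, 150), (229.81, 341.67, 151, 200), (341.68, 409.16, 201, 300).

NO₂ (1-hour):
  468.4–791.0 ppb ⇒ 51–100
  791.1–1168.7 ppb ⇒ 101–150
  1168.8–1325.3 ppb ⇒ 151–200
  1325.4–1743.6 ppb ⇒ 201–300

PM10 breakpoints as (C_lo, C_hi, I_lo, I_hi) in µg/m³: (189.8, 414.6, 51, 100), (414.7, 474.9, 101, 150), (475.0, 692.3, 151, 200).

CO: 9.71 ∈ [4.09, 17.15] ↔ index [51, 100].
51 + (9.71−4.09)·(100−51)/(17.15−4.09) = 51 + 5.62·49/13.06 ≈ 72.09, so AQI = 72.
SO₂: row 441.58–572.63 (AQI 201–300). (300−201)·(454.36−441.58)/(572.63−441.58) + 201 = 99·12.78/131.05 + 201 ≈ 210.65 → 211.
PM2.5: 182.21 ∈ [110.73, 229.80] ↔ index [101, 150].
101 + (182.21−110.73)·(150−101)/(229.80−110.73) = 101 + 71.48·49/119.07 ≈ 130.42, so AQI = 130.
NO₂ 692.1: bracket 468.4–791.0 → index 51–100; slope 49/322.6, offset 223.7.
AQI = 51 + 49/322.6·223.7 ≈ 84.98 ⇒ 85.
PM10: row 475.0–692.3 (AQI 151–200). (200−151)·(657.4−475.0)/(692.3−475.0) + 151 = 49·182.4/217.3 + 151 ≈ 192.13 → 192.
Sub-indices: CO→72, SO₂→211, PM2.5→130, NO₂→85, PM10→192. Ranked high→low: 211, 192, 130, 85, 72. Second-highest sub-index = 192.

192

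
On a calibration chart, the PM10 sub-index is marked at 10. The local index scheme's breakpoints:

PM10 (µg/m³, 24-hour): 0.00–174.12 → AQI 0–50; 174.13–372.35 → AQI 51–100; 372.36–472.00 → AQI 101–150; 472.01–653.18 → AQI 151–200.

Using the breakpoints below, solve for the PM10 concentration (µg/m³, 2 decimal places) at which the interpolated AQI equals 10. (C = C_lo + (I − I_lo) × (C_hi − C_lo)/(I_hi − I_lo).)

34.82

AQI 10 lies in the 0–50 band, which corresponds to 0.00–174.12 µg/m³.
C = 0.00 + (10−0)×(174.12−0.00)/(50−0) = 0.00 + 10×174.12/50 ≈ 34.8240 µg/m³ → 34.82 µg/m³ to 2 dp.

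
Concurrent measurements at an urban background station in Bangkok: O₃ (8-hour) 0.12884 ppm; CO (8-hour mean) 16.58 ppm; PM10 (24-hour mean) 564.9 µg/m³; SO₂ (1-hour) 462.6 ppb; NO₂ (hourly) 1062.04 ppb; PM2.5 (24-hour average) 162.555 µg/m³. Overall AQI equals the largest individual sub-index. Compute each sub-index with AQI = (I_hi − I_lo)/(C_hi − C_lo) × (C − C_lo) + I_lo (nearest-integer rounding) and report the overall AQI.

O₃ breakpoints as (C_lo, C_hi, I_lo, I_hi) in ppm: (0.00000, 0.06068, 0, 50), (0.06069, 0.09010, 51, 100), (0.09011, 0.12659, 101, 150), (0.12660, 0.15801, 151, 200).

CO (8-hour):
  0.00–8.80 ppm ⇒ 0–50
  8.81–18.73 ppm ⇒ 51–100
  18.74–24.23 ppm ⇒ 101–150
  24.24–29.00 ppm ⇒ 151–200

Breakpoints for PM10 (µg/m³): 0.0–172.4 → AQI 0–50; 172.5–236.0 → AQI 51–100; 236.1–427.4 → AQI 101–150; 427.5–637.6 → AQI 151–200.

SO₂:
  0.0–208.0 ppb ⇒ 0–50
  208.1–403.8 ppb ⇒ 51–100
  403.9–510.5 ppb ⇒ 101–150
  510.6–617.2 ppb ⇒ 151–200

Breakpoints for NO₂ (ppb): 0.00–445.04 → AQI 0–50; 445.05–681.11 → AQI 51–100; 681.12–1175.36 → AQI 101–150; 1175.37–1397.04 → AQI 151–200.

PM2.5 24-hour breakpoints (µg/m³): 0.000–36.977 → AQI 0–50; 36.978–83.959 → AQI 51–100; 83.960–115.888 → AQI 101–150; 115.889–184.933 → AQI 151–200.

O₃ 0.12884: bracket 0.12660–0.15801 → index 151–200; slope 49/0.03141, offset 0.00224.
AQI = 151 + 49/0.03141·0.00224 ≈ 154.49 ⇒ 154.
CO: 16.58 lies in 8.81–18.73, so I_lo=51, I_hi=100, C_lo=8.81, C_hi=18.73.
(100−51)/(18.73−8.81) × (16.58−8.81) + 51 = 49/9.92 × 7.77 + 51 ≈ 89.38 → 89.
PM10: 564.9 ∈ [427.5, 637.6] ↔ index [151, 200].
151 + (564.9−427.5)·(200−151)/(637.6−427.5) = 151 + 137.4·49/210.1 ≈ 183.04, so AQI = 183.
SO₂: 462.6 lies in 403.9–510.5, so I_lo=101, I_hi=150, C_lo=403.9, C_hi=510.5.
(150−101)/(510.5−403.9) × (462.6−403.9) + 101 = 49/106.6 × 58.7 + 101 ≈ 127.98 → 128.
NO₂ 1062.04: bracket 681.12–1175.36 → index 101–150; slope 49/494.24, offset 380.92.
AQI = 101 + 49/494.24·380.92 ≈ 138.77 ⇒ 139.
PM2.5: 162.555 lies in 115.889–184.933, so I_lo=151, I_hi=200, C_lo=115.889, C_hi=184.933.
(200−151)/(184.933−115.889) × (162.555−115.889) + 151 = 49/69.044 × 46.666 + 151 ≈ 184.12 → 184.
Sub-indices: O₃→154, CO→89, PM10→183, SO₂→128, NO₂→139, PM2.5→184. Overall AQI = max = 184; dominant pollutant is PM2.5.

184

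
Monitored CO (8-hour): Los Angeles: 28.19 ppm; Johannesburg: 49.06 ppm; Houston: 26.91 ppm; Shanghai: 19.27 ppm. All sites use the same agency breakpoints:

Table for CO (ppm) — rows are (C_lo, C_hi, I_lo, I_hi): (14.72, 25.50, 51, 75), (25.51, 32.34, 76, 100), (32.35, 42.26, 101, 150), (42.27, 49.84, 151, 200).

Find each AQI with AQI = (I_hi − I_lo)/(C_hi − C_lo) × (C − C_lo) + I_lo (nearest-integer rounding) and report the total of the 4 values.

422

Los Angeles: 28.19 lies in 25.51–32.34, so I_lo=76, I_hi=100, C_lo=25.51, C_hi=32.34.
(100−76)/(32.34−25.51) × (28.19−25.51) + 76 = 24/6.83 × 2.68 + 76 ≈ 85.42 → 85.
Johannesburg: row 42.27–49.84 (AQI 151–200). (200−151)·(49.06−42.27)/(49.84−42.27) + 151 = 49·6.79/7.57 + 151 ≈ 194.95 → 195.
Houston: 26.91 ∈ [25.51, 32.34] ↔ index [76, 100].
76 + (26.91−25.51)·(100−76)/(32.34−25.51) = 76 + 1.40·24/6.83 ≈ 80.92, so AQI = 81.
Shanghai 19.27: bracket 14.72–25.50 → index 51–75; slope 24/10.78, offset 4.55.
AQI = 51 + 24/10.78·4.55 ≈ 61.13 ⇒ 61.
AQIs: Los Angeles=85, Johannesburg=195, Houston=81, Shanghai=61. Sum = 85 + 195 + 81 + 61 = 422.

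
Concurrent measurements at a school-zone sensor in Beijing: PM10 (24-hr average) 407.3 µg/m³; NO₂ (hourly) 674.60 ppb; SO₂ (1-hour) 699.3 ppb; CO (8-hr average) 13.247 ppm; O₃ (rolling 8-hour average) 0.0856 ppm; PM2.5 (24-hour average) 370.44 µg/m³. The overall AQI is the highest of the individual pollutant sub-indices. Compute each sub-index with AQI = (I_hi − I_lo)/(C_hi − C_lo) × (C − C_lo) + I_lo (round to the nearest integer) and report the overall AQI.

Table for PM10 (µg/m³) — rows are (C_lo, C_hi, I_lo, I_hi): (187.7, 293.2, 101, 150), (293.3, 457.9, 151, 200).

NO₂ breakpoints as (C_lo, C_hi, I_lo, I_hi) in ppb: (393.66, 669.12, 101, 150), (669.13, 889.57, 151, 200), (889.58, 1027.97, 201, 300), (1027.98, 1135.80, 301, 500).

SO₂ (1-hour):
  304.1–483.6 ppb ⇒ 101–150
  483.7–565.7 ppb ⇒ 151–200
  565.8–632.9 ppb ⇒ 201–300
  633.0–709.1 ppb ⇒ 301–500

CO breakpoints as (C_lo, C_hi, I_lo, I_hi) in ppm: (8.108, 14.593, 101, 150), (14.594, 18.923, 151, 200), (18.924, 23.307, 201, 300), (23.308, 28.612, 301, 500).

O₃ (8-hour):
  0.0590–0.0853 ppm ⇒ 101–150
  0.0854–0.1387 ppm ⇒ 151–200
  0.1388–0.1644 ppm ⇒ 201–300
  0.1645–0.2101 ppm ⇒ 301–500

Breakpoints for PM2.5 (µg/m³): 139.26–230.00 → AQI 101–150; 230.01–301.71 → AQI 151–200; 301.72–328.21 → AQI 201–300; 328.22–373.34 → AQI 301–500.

487

PM10: 407.3 lies in 293.3–457.9, so I_lo=151, I_hi=200, C_lo=293.3, C_hi=457.9.
(200−151)/(457.9−293.3) × (407.3−293.3) + 151 = 49/164.6 × 114.0 + 151 ≈ 184.94 → 185.
NO₂: 674.60 lies in 669.13–889.57, so I_lo=151, I_hi=200, C_lo=669.13, C_hi=889.57.
(200−151)/(889.57−669.13) × (674.60−669.13) + 151 = 49/220.44 × 5.47 + 151 ≈ 152.22 → 152.
SO₂: 699.3 ∈ [633.0, 709.1] ↔ index [301, 500].
301 + (699.3−633.0)·(500−301)/(709.1−633.0) = 301 + 66.3·199/76.1 ≈ 474.37, so AQI = 474.
CO: 13.247 lies in 8.108–14.593, so I_lo=101, I_hi=150, C_lo=8.108, C_hi=14.593.
(150−101)/(14.593−8.108) × (13.247−8.108) + 101 = 49/6.485 × 5.139 + 101 ≈ 139.83 → 140.
O₃ 0.0856: bracket 0.0854–0.1387 → index 151–200; slope 49/0.0533, offset 0.0002.
AQI = 151 + 49/0.0533·0.0002 ≈ 151.18 ⇒ 151.
PM2.5 370.44: bracket 328.22–373.34 → index 301–500; slope 199/45.12, offset 42.22.
AQI = 301 + 199/45.12·42.22 ≈ 487.21 ⇒ 487.
Sub-indices: PM10→185, NO₂→152, SO₂→474, CO→140, O₃→151, PM2.5→487. Overall AQI = max = 487; dominant pollutant is PM2.5.
AQI 487: Hazardous.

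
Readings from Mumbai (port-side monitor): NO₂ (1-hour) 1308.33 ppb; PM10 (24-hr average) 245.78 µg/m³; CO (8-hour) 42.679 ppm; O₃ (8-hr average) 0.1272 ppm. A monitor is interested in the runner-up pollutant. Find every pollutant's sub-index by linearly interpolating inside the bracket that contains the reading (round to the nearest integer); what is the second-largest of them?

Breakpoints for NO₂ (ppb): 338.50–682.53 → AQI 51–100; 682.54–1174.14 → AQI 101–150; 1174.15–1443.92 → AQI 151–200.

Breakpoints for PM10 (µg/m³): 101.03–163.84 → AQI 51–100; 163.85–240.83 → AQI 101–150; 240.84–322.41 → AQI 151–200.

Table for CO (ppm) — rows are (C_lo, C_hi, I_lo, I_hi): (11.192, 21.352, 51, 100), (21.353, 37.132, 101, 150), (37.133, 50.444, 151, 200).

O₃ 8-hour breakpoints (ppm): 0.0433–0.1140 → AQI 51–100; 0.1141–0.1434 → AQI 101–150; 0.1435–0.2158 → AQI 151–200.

NO₂: 1308.33 lies in 1174.15–1443.92, so I_lo=151, I_hi=200, C_lo=1174.15, C_hi=1443.92.
(200−151)/(1443.92−1174.15) × (1308.33−1174.15) + 151 = 49/269.77 × 134.18 + 151 ≈ 175.37 → 175.
PM10 245.78: bracket 240.84–322.41 → index 151–200; slope 49/81.57, offset 4.94.
AQI = 151 + 49/81.57·4.94 ≈ 153.97 ⇒ 154.
CO 42.679: bracket 37.133–50.444 → index 151–200; slope 49/13.311, offset 5.546.
AQI = 151 + 49/13.311·5.546 ≈ 171.42 ⇒ 171.
O₃: 0.1272 lies in 0.1141–0.1434, so I_lo=101, I_hi=150, C_lo=0.1141, C_hi=0.1434.
(150−101)/(0.1434−0.1141) × (0.1272−0.1141) + 101 = 49/0.0293 × 0.0131 + 101 ≈ 122.91 → 123.
Sub-indices: NO₂→175, PM10→154, CO→171, O₃→123. Ranked high→low: 175, 171, 154, 123. Second-highest sub-index = 171.

171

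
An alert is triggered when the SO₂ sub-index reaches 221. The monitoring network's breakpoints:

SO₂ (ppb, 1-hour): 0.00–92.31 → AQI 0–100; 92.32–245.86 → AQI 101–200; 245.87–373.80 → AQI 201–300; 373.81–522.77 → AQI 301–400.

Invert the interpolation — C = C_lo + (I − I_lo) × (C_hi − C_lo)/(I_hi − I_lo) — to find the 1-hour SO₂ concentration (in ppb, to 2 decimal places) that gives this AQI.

271.71

AQI 221 lies in the 201–300 band, which corresponds to 245.87–373.80 ppb.
C = 245.87 + (221−201)×(373.80−245.87)/(300−201) = 245.87 + 20×127.93/99 ≈ 271.7144 ppb → 271.71 ppb to 2 dp.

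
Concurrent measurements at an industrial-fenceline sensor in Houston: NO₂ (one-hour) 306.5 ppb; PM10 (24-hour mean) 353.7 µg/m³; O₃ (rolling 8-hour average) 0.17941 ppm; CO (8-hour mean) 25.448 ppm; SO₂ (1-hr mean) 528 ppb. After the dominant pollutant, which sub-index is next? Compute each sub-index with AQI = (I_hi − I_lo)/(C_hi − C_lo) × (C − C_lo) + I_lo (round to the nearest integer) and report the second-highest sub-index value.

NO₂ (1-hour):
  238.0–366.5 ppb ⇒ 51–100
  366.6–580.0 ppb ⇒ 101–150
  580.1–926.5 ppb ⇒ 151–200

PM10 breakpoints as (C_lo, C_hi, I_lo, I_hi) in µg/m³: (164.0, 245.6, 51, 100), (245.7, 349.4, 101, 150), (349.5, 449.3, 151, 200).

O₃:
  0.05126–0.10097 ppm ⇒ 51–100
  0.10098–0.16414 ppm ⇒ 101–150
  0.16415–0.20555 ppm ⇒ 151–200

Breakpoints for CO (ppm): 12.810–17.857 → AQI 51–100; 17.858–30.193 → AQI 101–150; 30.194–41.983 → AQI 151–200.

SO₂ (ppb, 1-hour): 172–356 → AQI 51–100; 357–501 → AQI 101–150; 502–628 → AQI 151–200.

NO₂: row 238.0–366.5 (AQI 51–100). (100−51)·(306.5−238.0)/(366.5−238.0) + 51 = 49·68.5/128.5 + 51 ≈ 77.12 → 77.
PM10: 353.7 lies in 349.5–449.3, so I_lo=151, I_hi=200, C_lo=349.5, C_hi=449.3.
(200−151)/(449.3−349.5) × (353.7−349.5) + 151 = 49/99.8 × 4.2 + 151 ≈ 153.06 → 153.
O₃: 0.17941 ∈ [0.16415, 0.20555] ↔ index [151, 200].
151 + (0.17941−0.16415)·(200−151)/(0.20555−0.16415) = 151 + 0.01526·49/0.04140 ≈ 169.06, so AQI = 169.
CO: 25.448 lies in 17.858–30.193, so I_lo=101, I_hi=150, C_lo=17.858, C_hi=30.193.
(150−101)/(30.193−17.858) × (25.448−17.858) + 101 = 49/12.335 × 7.590 + 101 ≈ 131.15 → 131.
SO₂: 528 lies in 502–628, so I_lo=151, I_hi=200, C_lo=502, C_hi=628.
(200−151)/(628−502) × (528−502) + 151 = 49/126 × 26 + 151 ≈ 161.11 → 161.
Sub-indices: NO₂→77, PM10→153, O₃→169, CO→131, SO₂→161. Ranked high→low: 169, 161, 153, 131, 77. Second-highest sub-index = 161.

161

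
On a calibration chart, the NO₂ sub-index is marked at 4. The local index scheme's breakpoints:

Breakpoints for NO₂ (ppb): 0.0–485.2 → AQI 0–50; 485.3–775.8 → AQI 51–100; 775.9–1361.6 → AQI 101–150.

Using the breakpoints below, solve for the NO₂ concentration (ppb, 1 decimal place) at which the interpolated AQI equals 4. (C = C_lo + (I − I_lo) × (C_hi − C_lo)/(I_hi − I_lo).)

38.8

AQI 4 lies in the 0–50 band, which corresponds to 0.0–485.2 ppb.
C = 0.0 + (4−0)×(485.2−0.0)/(50−0) = 0.0 + 4×485.2/50 ≈ 38.816 ppb → 38.8 ppb to 1 dp.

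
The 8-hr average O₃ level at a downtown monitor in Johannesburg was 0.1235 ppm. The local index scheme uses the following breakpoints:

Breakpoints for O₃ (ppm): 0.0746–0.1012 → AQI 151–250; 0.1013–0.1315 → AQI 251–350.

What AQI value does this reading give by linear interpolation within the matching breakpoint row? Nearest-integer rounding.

324

O₃: 0.1235 ∈ [0.1013, 0.1315] ↔ index [251, 350].
251 + (0.1235−0.1013)·(350−251)/(0.1315−0.1013) = 251 + 0.0222·99/0.0302 ≈ 323.77, so AQI = 324.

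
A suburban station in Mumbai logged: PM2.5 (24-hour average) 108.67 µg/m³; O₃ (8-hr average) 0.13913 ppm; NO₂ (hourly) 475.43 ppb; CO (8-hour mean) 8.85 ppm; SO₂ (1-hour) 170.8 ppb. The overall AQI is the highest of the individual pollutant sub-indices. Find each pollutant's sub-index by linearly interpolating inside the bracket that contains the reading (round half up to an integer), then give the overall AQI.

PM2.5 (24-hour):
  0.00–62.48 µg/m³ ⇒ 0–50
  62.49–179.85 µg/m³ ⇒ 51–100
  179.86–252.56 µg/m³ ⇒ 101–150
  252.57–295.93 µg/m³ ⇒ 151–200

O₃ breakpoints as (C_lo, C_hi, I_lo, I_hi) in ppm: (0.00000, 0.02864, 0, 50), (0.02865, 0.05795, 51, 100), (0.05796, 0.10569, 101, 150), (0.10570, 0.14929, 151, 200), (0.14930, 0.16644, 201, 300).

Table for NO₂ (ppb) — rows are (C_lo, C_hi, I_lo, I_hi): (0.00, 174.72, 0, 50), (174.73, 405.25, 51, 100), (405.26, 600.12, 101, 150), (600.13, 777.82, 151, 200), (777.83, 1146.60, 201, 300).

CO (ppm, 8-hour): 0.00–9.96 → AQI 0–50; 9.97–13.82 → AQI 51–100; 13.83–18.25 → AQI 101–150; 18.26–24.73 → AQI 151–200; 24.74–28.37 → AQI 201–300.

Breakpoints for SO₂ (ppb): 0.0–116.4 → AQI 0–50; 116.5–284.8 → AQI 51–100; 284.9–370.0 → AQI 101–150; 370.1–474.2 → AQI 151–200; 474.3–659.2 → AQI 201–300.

PM2.5 108.67: bracket 62.49–179.85 → index 51–100; slope 49/117.36, offset 46.18.
AQI = 51 + 49/117.36·46.18 ≈ 70.28 ⇒ 70.
O₃: 0.13913 lies in 0.10570–0.14929, so I_lo=151, I_hi=200, C_lo=0.10570, C_hi=0.14929.
(200−151)/(0.14929−0.10570) × (0.13913−0.10570) + 151 = 49/0.04359 × 0.03343 + 151 ≈ 188.58 → 189.
NO₂ 475.43: bracket 405.26–600.12 → index 101–150; slope 49/194.86, offset 70.17.
AQI = 101 + 49/194.86·70.17 ≈ 118.65 ⇒ 119.
CO 8.85: bracket 0.00–9.96 → index 0–50; slope 50/9.96, offset 8.85.
AQI = 0 + 50/9.96·8.85 ≈ 44.43 ⇒ 44.
SO₂: row 116.5–284.8 (AQI 51–100). (100−51)·(170.8−116.5)/(284.8−116.5) + 51 = 49·54.3/168.3 + 51 ≈ 66.81 → 67.
Sub-indices: PM2.5→70, O₃→189, NO₂→119, CO→44, SO₂→67. Overall AQI = max = 189; dominant pollutant is O₃.

189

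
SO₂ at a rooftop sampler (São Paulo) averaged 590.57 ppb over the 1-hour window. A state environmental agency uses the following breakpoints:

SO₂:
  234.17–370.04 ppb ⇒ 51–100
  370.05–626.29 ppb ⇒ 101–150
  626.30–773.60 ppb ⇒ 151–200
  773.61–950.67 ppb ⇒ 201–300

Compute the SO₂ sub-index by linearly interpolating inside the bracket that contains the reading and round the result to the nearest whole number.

143

SO₂: row 370.05–626.29 (AQI 101–150). (150−101)·(590.57−370.05)/(626.29−370.05) + 101 = 49·220.52/256.24 + 101 ≈ 143.17 → 143.
AQI 143 falls in the Unhealthy for Sensitive Groups category.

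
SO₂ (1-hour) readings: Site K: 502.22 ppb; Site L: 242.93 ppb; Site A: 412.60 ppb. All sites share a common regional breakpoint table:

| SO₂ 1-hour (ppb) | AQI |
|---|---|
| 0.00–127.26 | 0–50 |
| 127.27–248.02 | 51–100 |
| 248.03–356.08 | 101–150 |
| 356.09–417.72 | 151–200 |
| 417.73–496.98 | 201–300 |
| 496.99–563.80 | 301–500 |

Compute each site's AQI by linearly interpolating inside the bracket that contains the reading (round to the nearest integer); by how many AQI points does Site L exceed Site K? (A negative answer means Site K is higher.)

-219

Site K: 502.22 lies in 496.99–563.80, so I_lo=301, I_hi=500, C_lo=496.99, C_hi=563.80.
(500−301)/(563.80−496.99) × (502.22−496.99) + 301 = 199/66.81 × 5.23 + 301 ≈ 316.58 → 317.
Site L: 242.93 lies in 127.27–248.02, so I_lo=51, I_hi=100, C_lo=127.27, C_hi=248.02.
(100−51)/(248.02−127.27) × (242.93−127.27) + 51 = 49/120.75 × 115.66 + 51 ≈ 97.93 → 98.
Site A: row 356.09–417.72 (AQI 151–200). (200−151)·(412.60−356.09)/(417.72−356.09) + 151 = 49·56.51/61.63 + 151 ≈ 195.93 → 196.
AQIs: Site K=317, Site L=98, Site A=196. Site L (98) − Site K (317) = -219.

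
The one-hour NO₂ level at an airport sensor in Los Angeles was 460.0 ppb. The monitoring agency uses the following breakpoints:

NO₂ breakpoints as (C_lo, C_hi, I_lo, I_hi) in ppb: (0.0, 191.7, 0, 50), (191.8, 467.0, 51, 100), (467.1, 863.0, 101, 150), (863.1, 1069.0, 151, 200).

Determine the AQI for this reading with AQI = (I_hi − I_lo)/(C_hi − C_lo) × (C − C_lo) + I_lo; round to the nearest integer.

99

NO₂: 460.0 ∈ [191.8, 467.0] ↔ index [51, 100].
51 + (460.0−191.8)·(100−51)/(467.0−191.8) = 51 + 268.2·49/275.2 ≈ 98.75, so AQI = 99.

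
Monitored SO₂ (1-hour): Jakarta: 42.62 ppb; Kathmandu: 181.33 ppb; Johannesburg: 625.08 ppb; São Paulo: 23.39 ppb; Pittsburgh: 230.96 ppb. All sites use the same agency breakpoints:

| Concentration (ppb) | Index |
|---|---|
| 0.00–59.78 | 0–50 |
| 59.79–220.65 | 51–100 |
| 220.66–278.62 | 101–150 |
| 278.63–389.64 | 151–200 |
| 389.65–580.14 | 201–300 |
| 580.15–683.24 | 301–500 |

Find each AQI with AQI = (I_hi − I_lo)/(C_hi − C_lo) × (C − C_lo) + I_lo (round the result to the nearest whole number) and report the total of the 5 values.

Jakarta: 42.62 lies in 0.00–59.78, so I_lo=0, I_hi=50, C_lo=0.00, C_hi=59.78.
(50−0)/(59.78−0.00) × (42.62−0.00) + 0 = 50/59.78 × 42.62 + 0 ≈ 35.65 → 36.
Kathmandu: row 59.79–220.65 (AQI 51–100). (100−51)·(181.33−59.79)/(220.65−59.79) + 51 = 49·121.54/160.86 + 51 ≈ 88.02 → 88.
Johannesburg: 625.08 ∈ [580.15, 683.24] ↔ index [301, 500].
301 + (625.08−580.15)·(500−301)/(683.24−580.15) = 301 + 44.93·199/103.09 ≈ 387.73, so AQI = 388.
São Paulo 23.39: bracket 0.00–59.78 → index 0–50; slope 50/59.78, offset 23.39.
AQI = 0 + 50/59.78·23.39 ≈ 19.56 ⇒ 20.
Pittsburgh: 230.96 ∈ [220.66, 278.62] ↔ index [101, 150].
101 + (230.96−220.66)·(150−101)/(278.62−220.66) = 101 + 10.30·49/57.96 ≈ 109.71, so AQI = 110.
AQIs: Jakarta=36, Kathmandu=88, Johannesburg=388, São Paulo=20, Pittsburgh=110. Sum = 36 + 88 + 388 + 20 + 110 = 642.

642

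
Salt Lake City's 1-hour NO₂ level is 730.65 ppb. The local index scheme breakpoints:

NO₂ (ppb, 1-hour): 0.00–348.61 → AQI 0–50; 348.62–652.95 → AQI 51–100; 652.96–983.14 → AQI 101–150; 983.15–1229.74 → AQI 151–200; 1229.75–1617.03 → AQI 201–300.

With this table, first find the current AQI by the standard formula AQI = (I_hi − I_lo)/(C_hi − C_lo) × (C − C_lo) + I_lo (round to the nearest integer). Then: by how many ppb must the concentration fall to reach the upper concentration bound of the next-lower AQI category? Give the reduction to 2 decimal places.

77.70

NO₂: row 652.96–983.14 (AQI 101–150). (150−101)·(730.65−652.96)/(983.14−652.96) + 101 = 49·77.69/330.18 + 101 ≈ 112.53 → 113.
Current AQI 113 is in the Unhealthy for Sensitive Groups range (101–150). The next-lower category tops out at AQI 100, whose upper concentration bound is 652.95 ppb.
Reduction needed = 730.65 − 652.95 = 77.70 ppb.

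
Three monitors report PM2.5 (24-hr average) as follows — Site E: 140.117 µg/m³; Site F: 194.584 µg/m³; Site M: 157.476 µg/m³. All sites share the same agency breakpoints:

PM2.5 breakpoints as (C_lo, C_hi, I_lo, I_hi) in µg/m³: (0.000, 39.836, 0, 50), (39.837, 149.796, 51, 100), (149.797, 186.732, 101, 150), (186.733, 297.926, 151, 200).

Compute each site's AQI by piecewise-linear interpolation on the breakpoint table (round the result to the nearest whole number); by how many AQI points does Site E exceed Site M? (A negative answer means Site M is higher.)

Site E: 140.117 ∈ [39.837, 149.796] ↔ index [51, 100].
51 + (140.117−39.837)·(100−51)/(149.796−39.837) = 51 + 100.280·49/109.959 ≈ 95.69, so AQI = 96.
Site F: 194.584 lies in 186.733–297.926, so I_lo=151, I_hi=200, C_lo=186.733, C_hi=297.926.
(200−151)/(297.926−186.733) × (194.584−186.733) + 151 = 49/111.193 × 7.851 + 151 ≈ 154.46 → 154.
Site M: 157.476 lies in 149.797–186.732, so I_lo=101, I_hi=150, C_lo=149.797, C_hi=186.732.
(150−101)/(186.732−149.797) × (157.476−149.797) + 101 = 49/36.935 × 7.679 + 101 ≈ 111.19 → 111.
AQIs: Site E=96, Site F=154, Site M=111. Site E (96) − Site M (111) = -15.

-15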